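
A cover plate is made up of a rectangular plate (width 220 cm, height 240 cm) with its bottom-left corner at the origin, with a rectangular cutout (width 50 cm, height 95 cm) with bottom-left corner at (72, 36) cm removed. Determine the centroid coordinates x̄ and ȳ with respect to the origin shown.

x̄ = 111.29 cm, ȳ = 123.61 cm

plate: A = 220 × 240 = 52800.00, centroid at (110.00, 120.00).
hole: A = −(50 × 95) = -4750.00, centroid at (97.00, 83.50).
ΣA = 48050.00 cm²
ΣAx̄ = (52800.00)(110.00) + (-4750.00)(97.00) = 5347250.00 cm³
ΣAȳ = (52800.00)(120.00) + (-4750.00)(83.50) = 5939375.00 cm³
x̄ = 5347250.00 / 48050.00 = 111.29 cm
ȳ = 5939375.00 / 48050.00 = 123.61 cm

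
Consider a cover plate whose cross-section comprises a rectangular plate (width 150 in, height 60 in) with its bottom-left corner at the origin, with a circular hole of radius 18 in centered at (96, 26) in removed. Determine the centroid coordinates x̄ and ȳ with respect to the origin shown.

Part | A | x̄ᵢ | ȳᵢ | A·x̄ᵢ | A·ȳᵢ
plate | 9000.00 | 75.00 | 30.00 | 675000.00 | 270000.00
hole | -1017.88 | 96.00 | 26.00 | -97716.10 | -26464.78
Σ | 7982.12 |  |  | 577283.90 | 243535.22
x̄ = 577283.90 / 7982.12 = 72.32 in
ȳ = 243535.22 / 7982.12 = 30.51 in

x̄ = 72.32 in, ȳ = 30.51 in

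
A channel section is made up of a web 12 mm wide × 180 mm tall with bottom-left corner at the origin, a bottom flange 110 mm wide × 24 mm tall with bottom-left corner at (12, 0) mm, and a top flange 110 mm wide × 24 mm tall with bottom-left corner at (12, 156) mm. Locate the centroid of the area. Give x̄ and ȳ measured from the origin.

x̄ = 49.29 mm, ȳ = 90.00 mm

web: A = 12 × 180 = 2160.00, centroid at (6.00, 90.00).
bottom flange: A = 110 × 24 = 2640.00, centroid at (67.00, 12.00).
top flange: A = 110 × 24 = 2640.00, centroid at (67.00, 168.00).
ΣA = 7440.00 mm²
ΣAx̄ = (2160.00)(6.00) + (2640.00)(67.00) + (2640.00)(67.00) = 366720.00 mm³
ΣAȳ = (2160.00)(90.00) + (2640.00)(12.00) + (2640.00)(168.00) = 669600.00 mm³
x̄ = 366720.00 / 7440.00 = 49.29 mm
ȳ = 669600.00 / 7440.00 = 90.00 mm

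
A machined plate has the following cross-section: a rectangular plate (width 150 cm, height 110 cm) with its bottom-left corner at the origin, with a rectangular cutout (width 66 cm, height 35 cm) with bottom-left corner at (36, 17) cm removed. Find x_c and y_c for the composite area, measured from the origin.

plate: A = 150 × 110 = 16500.00, centroid at (75.00, 55.00).
hole: A = −(66 × 35) = -2310.00, centroid at (69.00, 34.50).
ΣA = 14190.00 cm², ΣAx_c = 1078110.00 cm³, ΣAy_c = 827805.00 cm³.
x_c = 1078110.00/14190.00 = 75.98 cm; y_c = 827805.00/14190.00 = 58.34 cm.

x_c = 75.98 cm, y_c = 58.34 cm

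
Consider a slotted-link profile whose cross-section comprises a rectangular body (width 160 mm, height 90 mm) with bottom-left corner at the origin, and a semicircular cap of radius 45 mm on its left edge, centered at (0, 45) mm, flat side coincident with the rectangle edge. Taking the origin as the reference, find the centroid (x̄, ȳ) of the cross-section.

rectangular body: A = 160 × 90 = 14400.00, centroid at (80.00, 45.00).
semicircular end: A = ½π·45² = 3180.86, centroid at (-19.10, 45.00).
ΣA = 17580.86 mm², ΣAx̄ = 1091250.00 mm³, ΣAȳ = 791138.82 mm³.
x̄ = 1091250.00/17580.86 = 62.07 mm; ȳ = 791138.82/17580.86 = 45.00 mm.

x̄ = 62.07 mm, ȳ = 45.00 mm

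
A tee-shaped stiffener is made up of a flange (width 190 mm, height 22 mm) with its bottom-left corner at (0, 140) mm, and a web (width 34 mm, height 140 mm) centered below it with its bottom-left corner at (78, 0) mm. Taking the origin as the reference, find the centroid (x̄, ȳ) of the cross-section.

x̄ = 95.00 mm, ȳ = 107.87 mm

Part | A | x̄ᵢ | ȳᵢ | A·x̄ᵢ | A·ȳᵢ
web | 4760.00 | 95.00 | 70.00 | 452200.00 | 333200.00
flange | 4180.00 | 95.00 | 151.00 | 397100.00 | 631180.00
Σ | 8940.00 |  |  | 849300.00 | 964380.00
x̄ = 849300.00 / 8940.00 = 95.00 mm
ȳ = 964380.00 / 8940.00 = 107.87 mm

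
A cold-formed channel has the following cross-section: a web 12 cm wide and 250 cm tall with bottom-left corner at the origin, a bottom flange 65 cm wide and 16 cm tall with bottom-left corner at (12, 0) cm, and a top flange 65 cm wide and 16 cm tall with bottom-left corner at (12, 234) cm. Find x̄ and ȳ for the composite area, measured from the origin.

Part | A | x̄ᵢ | ȳᵢ | A·x̄ᵢ | A·ȳᵢ
web | 3000.00 | 6.00 | 125.00 | 18000.00 | 375000.00
bottom flange | 1040.00 | 44.50 | 8.00 | 46280.00 | 8320.00
top flange | 1040.00 | 44.50 | 242.00 | 46280.00 | 251680.00
Σ | 5080.00 |  |  | 110560.00 | 635000.00
x̄ = 110560.00 / 5080.00 = 21.76 cm
ȳ = 635000.00 / 5080.00 = 125.00 cm

x̄ = 21.76 cm, ȳ = 125.00 cm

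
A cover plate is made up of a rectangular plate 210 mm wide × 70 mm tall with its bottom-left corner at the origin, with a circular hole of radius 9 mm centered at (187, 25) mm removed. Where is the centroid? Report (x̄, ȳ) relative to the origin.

Part | A | x̄ᵢ | ȳᵢ | A·x̄ᵢ | A·ȳᵢ
plate | 14700.00 | 105.00 | 35.00 | 1543500.00 | 514500.00
hole | -254.47 | 187.00 | 25.00 | -47585.70 | -6361.73
Σ | 14445.53 |  |  | 1495914.30 | 508138.27
x̄ = 1495914.30 / 14445.53 = 103.56 mm
ȳ = 508138.27 / 14445.53 = 35.18 mm

x̄ = 103.56 mm, ȳ = 35.18 mm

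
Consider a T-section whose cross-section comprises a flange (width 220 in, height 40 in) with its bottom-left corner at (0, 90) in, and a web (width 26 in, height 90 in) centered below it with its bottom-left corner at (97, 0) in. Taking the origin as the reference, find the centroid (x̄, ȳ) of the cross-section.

x̄ = 110.00 in, ȳ = 96.35 in

web: A = 26 × 90 = 2340.00, centroid at (110.00, 45.00).
flange: A = 220 × 40 = 8800.00, centroid at (110.00, 110.00).
ΣA = 11140.00 in²
ΣAx̄ = (2340.00)(110.00) + (8800.00)(110.00) = 1225400.00 in³
ΣAȳ = (2340.00)(45.00) + (8800.00)(110.00) = 1073300.00 in³
x̄ = 1225400.00 / 11140.00 = 110.00 in
ȳ = 1073300.00 / 11140.00 = 96.35 in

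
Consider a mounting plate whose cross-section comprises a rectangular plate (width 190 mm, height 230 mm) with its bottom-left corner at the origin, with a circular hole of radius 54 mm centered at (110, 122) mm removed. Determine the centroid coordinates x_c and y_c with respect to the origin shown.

plate: A = 190 × 230 = 43700.00, centroid at (95.00, 115.00).
hole: A = −π·54² = -9160.88, centroid at (110.00, 122.00).
ΣA = 34539.12 mm²
ΣAx_c = (43700.00)(95.00) + (-9160.88)(110.00) = 3143802.74 mm³
ΣAy_c = (43700.00)(115.00) + (-9160.88)(122.00) = 3907872.13 mm³
x_c = 3143802.74 / 34539.12 = 91.02 mm
y_c = 3907872.13 / 34539.12 = 113.14 mm

x_c = 91.02 mm, y_c = 113.14 mm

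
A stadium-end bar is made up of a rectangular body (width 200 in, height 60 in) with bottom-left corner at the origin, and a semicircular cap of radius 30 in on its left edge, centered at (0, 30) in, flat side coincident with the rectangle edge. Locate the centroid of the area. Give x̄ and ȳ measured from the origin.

Part | A | x̄ᵢ | ȳᵢ | A·x̄ᵢ | A·ȳᵢ
rectangular body | 12000.00 | 100.00 | 30.00 | 1200000.00 | 360000.00
semicircular end | 1413.72 | -12.73 | 30.00 | -18000.00 | 42411.50
Σ | 13413.72 |  |  | 1182000.00 | 402411.50
x̄ = 1182000.00 / 13413.72 = 88.12 in
ȳ = 402411.50 / 13413.72 = 30.00 in

x̄ = 88.12 in, ȳ = 30.00 in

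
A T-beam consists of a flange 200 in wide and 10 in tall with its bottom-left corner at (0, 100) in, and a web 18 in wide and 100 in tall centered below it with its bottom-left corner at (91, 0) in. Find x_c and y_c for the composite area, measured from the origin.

web: A = 18 × 100 = 1800.00, centroid at (100.00, 50.00).
flange: A = 200 × 10 = 2000.00, centroid at (100.00, 105.00).
ΣA = 3800.00 in², ΣAx_c = 380000.00 in³, ΣAy_c = 300000.00 in³.
x_c = 380000.00/3800.00 = 100.00 in; y_c = 300000.00/3800.00 = 78.95 in.

x_c = 100.00 in, y_c = 78.95 in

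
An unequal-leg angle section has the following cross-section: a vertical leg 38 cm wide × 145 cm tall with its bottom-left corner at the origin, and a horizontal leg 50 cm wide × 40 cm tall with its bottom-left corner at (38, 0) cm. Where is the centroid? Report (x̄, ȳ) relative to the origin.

Part | A | x̄ᵢ | ȳᵢ | A·x̄ᵢ | A·ȳᵢ
vertical leg | 5510.00 | 19.00 | 72.50 | 104690.00 | 399475.00
horizontal leg | 2000.00 | 63.00 | 20.00 | 126000.00 | 40000.00
Σ | 7510.00 |  |  | 230690.00 | 439475.00
x̄ = 230690.00 / 7510.00 = 30.72 cm
ȳ = 439475.00 / 7510.00 = 58.52 cm

x̄ = 30.72 cm, ȳ = 58.52 cm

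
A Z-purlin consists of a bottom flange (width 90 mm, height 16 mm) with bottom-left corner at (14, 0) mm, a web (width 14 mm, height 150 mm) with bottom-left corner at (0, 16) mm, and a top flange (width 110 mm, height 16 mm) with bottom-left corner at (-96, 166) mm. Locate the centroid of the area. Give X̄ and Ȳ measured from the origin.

bottom flange: A = 90 × 16 = 1440.00, centroid at (59.00, 8.00).
web: A = 14 × 150 = 2100.00, centroid at (7.00, 91.00).
top flange: A = 110 × 16 = 1760.00, centroid at (-41.00, 174.00).
ΣA = 5300.00 mm², ΣAX̄ = 27500.00 mm³, ΣAȲ = 508860.00 mm³.
X̄ = 27500.00/5300.00 = 5.19 mm; Ȳ = 508860.00/5300.00 = 96.01 mm.

X̄ = 5.19 mm, Ȳ = 96.01 mm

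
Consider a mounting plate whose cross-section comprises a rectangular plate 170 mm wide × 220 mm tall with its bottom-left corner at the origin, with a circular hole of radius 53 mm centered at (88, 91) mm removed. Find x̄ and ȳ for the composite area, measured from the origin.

plate: A = 170 × 220 = 37400.00, centroid at (85.00, 110.00).
hole: A = −π·53² = -8824.73, centroid at (88.00, 91.00).
ΣA = 28575.27 mm²
ΣAx̄ = (37400.00)(85.00) + (-8824.73)(88.00) = 2402423.43 mm³
ΣAȳ = (37400.00)(110.00) + (-8824.73)(91.00) = 3310949.23 mm³
x̄ = 2402423.43 / 28575.27 = 84.07 mm
ȳ = 3310949.23 / 28575.27 = 115.87 mm

x̄ = 84.07 mm, ȳ = 115.87 mm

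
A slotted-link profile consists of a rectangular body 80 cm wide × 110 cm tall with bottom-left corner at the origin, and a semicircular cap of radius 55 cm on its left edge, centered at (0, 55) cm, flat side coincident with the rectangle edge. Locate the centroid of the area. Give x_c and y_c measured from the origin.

x_c = 17.79 cm, y_c = 55.00 cm

rectangular body: A = 80 × 110 = 8800.00, centroid at (40.00, 55.00).
semicircular end: A = ½π·55² = 4751.66, centroid at (-23.34, 55.00).
ΣA = 13551.66 cm²
ΣAx_c = (8800.00)(40.00) + (4751.66)(-23.34) = 241083.33 cm³
ΣAy_c = (8800.00)(55.00) + (4751.66)(55.00) = 745341.24 cm³
x_c = 241083.33 / 13551.66 = 17.79 cm
y_c = 745341.24 / 13551.66 = 55.00 cm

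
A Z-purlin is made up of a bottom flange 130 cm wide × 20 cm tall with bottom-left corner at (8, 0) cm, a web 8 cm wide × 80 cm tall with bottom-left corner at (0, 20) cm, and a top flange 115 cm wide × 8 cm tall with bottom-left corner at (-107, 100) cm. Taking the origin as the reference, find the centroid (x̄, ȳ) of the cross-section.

x̄ = 35.29 cm, ȳ = 38.48 cm

bottom flange: A = 130 × 20 = 2600.00, centroid at (73.00, 10.00).
web: A = 8 × 80 = 640.00, centroid at (4.00, 60.00).
top flange: A = 115 × 8 = 920.00, centroid at (-49.50, 104.00).
ΣA = 4160.00 cm², ΣAx̄ = 146820.00 cm³, ΣAȳ = 160080.00 cm³.
x̄ = 146820.00/4160.00 = 35.29 cm; ȳ = 160080.00/4160.00 = 38.48 cm.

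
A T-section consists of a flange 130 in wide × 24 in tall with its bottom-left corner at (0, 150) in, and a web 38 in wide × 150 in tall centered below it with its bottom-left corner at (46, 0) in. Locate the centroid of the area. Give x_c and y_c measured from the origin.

web: A = 38 × 150 = 5700.00, centroid at (65.00, 75.00).
flange: A = 130 × 24 = 3120.00, centroid at (65.00, 162.00).
ΣA = 8820.00 in²
ΣAx_c = (5700.00)(65.00) + (3120.00)(65.00) = 573300.00 in³
ΣAy_c = (5700.00)(75.00) + (3120.00)(162.00) = 932940.00 in³
x_c = 573300.00 / 8820.00 = 65.00 in
y_c = 932940.00 / 8820.00 = 105.78 in

x_c = 65.00 in, y_c = 105.78 in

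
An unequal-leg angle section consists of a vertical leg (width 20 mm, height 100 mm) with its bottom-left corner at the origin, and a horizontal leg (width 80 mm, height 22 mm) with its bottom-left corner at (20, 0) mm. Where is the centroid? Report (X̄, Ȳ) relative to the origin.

vertical leg: A = 20 × 100 = 2000.00, centroid at (10.00, 50.00).
horizontal leg: A = 80 × 22 = 1760.00, centroid at (60.00, 11.00).
ΣA = 3760.00 mm², ΣAX̄ = 125600.00 mm³, ΣAȲ = 119360.00 mm³.
X̄ = 125600.00/3760.00 = 33.40 mm; Ȳ = 119360.00/3760.00 = 31.74 mm.

X̄ = 33.40 mm, Ȳ = 31.74 mm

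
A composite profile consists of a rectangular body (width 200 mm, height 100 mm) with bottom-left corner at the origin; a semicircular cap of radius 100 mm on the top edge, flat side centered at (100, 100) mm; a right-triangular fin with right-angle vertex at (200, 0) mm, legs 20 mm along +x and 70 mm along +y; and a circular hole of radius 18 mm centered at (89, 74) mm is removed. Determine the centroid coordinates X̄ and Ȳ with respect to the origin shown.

Part | A | x̄ᵢ | ȳᵢ | A·x̄ᵢ | A·ȳᵢ
rectangular body | 20000.00 | 100.00 | 50.00 | 2000000.00 | 1000000.00
semicircular top | 15707.96 | 100.00 | 142.44 | 1570796.33 | 2237462.99
triangular fin | 700.00 | 206.67 | 23.33 | 144666.67 | 16333.33
hole | -1017.88 | 89.00 | 74.00 | -90590.97 | -75322.83
Σ | 35390.09 |  |  | 3624872.03 | 3178473.50
X̄ = 3624872.03 / 35390.09 = 102.43 mm
Ȳ = 3178473.50 / 35390.09 = 89.81 mm

X̄ = 102.43 mm, Ȳ = 89.81 mm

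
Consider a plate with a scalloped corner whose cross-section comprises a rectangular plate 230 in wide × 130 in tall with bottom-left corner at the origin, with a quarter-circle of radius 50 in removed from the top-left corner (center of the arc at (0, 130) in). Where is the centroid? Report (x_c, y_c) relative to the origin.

x_c = 121.59 in, y_c = 61.92 in

plate: A = 230 × 130 = 29900.00, centroid at (115.00, 65.00).
removed quarter-circle: A = −¼π·50² = -1963.50, centroid at (21.22, 108.78).
ΣA = 27936.50 in², ΣAx_c = 3396833.33 in³, ΣAy_c = 1729912.26 in³.
x_c = 3396833.33/27936.50 = 121.59 in; y_c = 1729912.26/27936.50 = 61.92 in.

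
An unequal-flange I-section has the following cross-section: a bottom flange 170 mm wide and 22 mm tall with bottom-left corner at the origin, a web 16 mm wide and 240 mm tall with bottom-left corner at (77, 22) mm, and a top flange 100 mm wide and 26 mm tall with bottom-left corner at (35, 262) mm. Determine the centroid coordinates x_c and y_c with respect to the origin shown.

bottom flange: A = 170 × 22 = 3740.00, centroid at (85.00, 11.00).
web: A = 16 × 240 = 3840.00, centroid at (85.00, 142.00).
top flange: A = 100 × 26 = 2600.00, centroid at (85.00, 275.00).
ΣA = 10180.00 mm², ΣAx_c = 865300.00 mm³, ΣAy_c = 1301420.00 mm³.
x_c = 865300.00/10180.00 = 85.00 mm; y_c = 1301420.00/10180.00 = 127.84 mm.

x_c = 85.00 mm, y_c = 127.84 mm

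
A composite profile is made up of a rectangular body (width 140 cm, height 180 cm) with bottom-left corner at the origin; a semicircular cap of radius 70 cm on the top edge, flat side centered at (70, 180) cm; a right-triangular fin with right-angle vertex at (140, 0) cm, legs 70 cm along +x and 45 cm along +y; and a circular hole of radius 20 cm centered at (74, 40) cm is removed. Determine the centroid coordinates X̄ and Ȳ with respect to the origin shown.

rectangular body: A = 140 × 180 = 25200.00, centroid at (70.00, 90.00).
semicircular top: A = ½π·70² = 7696.90, centroid at (70.00, 209.71).
triangular fin: A = ½·70·45 = 1575.00, centroid at (163.33, 15.00).
hole: A = −π·20² = -1256.64, centroid at (74.00, 40.00).
ΣA = 33215.26 cm², ΣAX̄ = 2467042.00 cm³, ΣAȲ = 3855468.54 cm³.
X̄ = 2467042.00/33215.26 = 74.27 cm; Ȳ = 3855468.54/33215.26 = 116.08 cm.

X̄ = 74.27 cm, Ȳ = 116.08 cm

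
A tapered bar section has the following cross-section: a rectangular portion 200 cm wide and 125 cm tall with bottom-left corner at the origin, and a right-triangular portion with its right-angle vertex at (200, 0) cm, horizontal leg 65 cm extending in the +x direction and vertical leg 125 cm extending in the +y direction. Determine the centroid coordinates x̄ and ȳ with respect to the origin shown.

rectangular portion: A = 200 × 125 = 25000.00, centroid at (100.00, 62.50).
triangular portion: A = ½·65·125 = 4062.50, centroid at (221.67, 41.67).
ΣA = 29062.50 cm²
ΣAx̄ = (25000.00)(100.00) + (4062.50)(221.67) = 3400520.83 cm³
ΣAȳ = (25000.00)(62.50) + (4062.50)(41.67) = 1731770.83 cm³
x̄ = 3400520.83 / 29062.50 = 117.01 cm
ȳ = 1731770.83 / 29062.50 = 59.59 cm

x̄ = 117.01 cm, ȳ = 59.59 cm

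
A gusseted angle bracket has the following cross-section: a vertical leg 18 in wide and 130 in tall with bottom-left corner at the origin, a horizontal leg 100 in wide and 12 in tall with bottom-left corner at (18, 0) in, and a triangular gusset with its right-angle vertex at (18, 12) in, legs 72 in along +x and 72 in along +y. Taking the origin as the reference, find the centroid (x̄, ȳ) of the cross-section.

vertical leg: A = 18 × 130 = 2340.00, centroid at (9.00, 65.00).
horizontal leg: A = 100 × 12 = 1200.00, centroid at (68.00, 6.00).
gusset: A = ½·72·72 = 2592.00, centroid at (42.00, 36.00).
ΣA = 6132.00 in²
ΣAx̄ = (2340.00)(9.00) + (1200.00)(68.00) + (2592.00)(42.00) = 211524.00 in³
ΣAȳ = (2340.00)(65.00) + (1200.00)(6.00) + (2592.00)(36.00) = 252612.00 in³
x̄ = 211524.00 / 6132.00 = 34.50 in
ȳ = 252612.00 / 6132.00 = 41.20 in

x̄ = 34.50 in, ȳ = 41.20 in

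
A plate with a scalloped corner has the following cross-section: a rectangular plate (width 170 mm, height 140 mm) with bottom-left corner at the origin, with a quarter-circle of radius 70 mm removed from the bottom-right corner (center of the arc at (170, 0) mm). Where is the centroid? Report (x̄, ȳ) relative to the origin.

Part | A | x̄ᵢ | ȳᵢ | A·x̄ᵢ | A·ȳᵢ
plate | 23800.00 | 85.00 | 70.00 | 2023000.00 | 1666000.00
removed quarter-circle | -3848.45 | 140.29 | 29.71 | -539903.34 | -114333.33
Σ | 19951.55 |  |  | 1483096.66 | 1551666.67
x̄ = 1483096.66 / 19951.55 = 74.33 mm
ȳ = 1551666.67 / 19951.55 = 77.77 mm

x̄ = 74.33 mm, ȳ = 77.77 mm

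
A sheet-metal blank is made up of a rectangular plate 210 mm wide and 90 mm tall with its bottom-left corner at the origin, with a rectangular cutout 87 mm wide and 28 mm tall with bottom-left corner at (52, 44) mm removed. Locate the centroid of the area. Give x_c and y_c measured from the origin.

x_c = 106.41 mm, y_c = 43.08 mm

plate: A = 210 × 90 = 18900.00, centroid at (105.00, 45.00).
hole: A = −(87 × 28) = -2436.00, centroid at (95.50, 58.00).
ΣA = 16464.00 mm², ΣAx_c = 1751862.00 mm³, ΣAy_c = 709212.00 mm³.
x_c = 1751862.00/16464.00 = 106.41 mm; y_c = 709212.00/16464.00 = 43.08 mm.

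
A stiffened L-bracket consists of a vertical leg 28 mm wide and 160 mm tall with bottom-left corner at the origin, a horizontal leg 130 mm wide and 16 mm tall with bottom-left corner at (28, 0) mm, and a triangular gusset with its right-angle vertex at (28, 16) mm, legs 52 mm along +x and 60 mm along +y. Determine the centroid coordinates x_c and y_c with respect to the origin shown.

vertical leg: A = 28 × 160 = 4480.00, centroid at (14.00, 80.00).
horizontal leg: A = 130 × 16 = 2080.00, centroid at (93.00, 8.00).
gusset: A = ½·52·60 = 1560.00, centroid at (45.33, 36.00).
ΣA = 8120.00 mm²
ΣAx_c = (4480.00)(14.00) + (2080.00)(93.00) + (1560.00)(45.33) = 326880.00 mm³
ΣAy_c = (4480.00)(80.00) + (2080.00)(8.00) + (1560.00)(36.00) = 431200.00 mm³
x_c = 326880.00 / 8120.00 = 40.26 mm
y_c = 431200.00 / 8120.00 = 53.10 mm

x_c = 40.26 mm, y_c = 53.10 mm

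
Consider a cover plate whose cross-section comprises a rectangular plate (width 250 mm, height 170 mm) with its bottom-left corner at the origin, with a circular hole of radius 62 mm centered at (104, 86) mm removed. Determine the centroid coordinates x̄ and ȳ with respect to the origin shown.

x̄ = 133.34 mm, ȳ = 84.60 mm

plate: A = 250 × 170 = 42500.00, centroid at (125.00, 85.00).
hole: A = −π·62² = -12076.28, centroid at (104.00, 86.00).
ΣA = 30423.72 mm², ΣAx̄ = 4056566.66 mm³, ΣAȳ = 2573939.73 mm³.
x̄ = 4056566.66/30423.72 = 133.34 mm; ȳ = 2573939.73/30423.72 = 84.60 mm.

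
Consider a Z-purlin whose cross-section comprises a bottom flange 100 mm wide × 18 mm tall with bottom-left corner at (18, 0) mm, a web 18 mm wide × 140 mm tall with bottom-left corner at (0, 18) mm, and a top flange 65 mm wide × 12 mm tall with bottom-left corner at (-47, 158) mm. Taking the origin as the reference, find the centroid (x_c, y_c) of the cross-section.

Part | A | x̄ᵢ | ȳᵢ | A·x̄ᵢ | A·ȳᵢ
bottom flange | 1800.00 | 68.00 | 9.00 | 122400.00 | 16200.00
web | 2520.00 | 9.00 | 88.00 | 22680.00 | 221760.00
top flange | 780.00 | -14.50 | 164.00 | -11310.00 | 127920.00
Σ | 5100.00 |  |  | 133770.00 | 365880.00
x_c = 133770.00 / 5100.00 = 26.23 mm
y_c = 365880.00 / 5100.00 = 71.74 mm

x_c = 26.23 mm, y_c = 71.74 mm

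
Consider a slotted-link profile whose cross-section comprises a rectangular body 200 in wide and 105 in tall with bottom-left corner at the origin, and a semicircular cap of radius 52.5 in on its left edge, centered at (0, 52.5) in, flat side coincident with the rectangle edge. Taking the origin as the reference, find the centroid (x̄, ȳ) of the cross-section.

x̄ = 79.10 in, ȳ = 52.50 in

rectangular body: A = 200 × 105 = 21000.00, centroid at (100.00, 52.50).
semicircular end: A = ½π·52.5² = 4329.51, centroid at (-22.28, 52.50).
ΣA = 25329.51 in²
ΣAx̄ = (21000.00)(100.00) + (4329.51)(-22.28) = 2003531.25 in³
ΣAȳ = (21000.00)(52.50) + (4329.51)(52.50) = 1329799.14 in³
x̄ = 2003531.25 / 25329.51 = 79.10 in
ȳ = 1329799.14 / 25329.51 = 52.50 in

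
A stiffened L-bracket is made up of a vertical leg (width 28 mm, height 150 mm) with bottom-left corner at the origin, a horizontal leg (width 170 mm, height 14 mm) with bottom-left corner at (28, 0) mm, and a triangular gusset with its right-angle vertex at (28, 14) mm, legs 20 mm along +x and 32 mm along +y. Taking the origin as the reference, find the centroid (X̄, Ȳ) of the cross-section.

X̄ = 49.11 mm, Ȳ = 49.21 mm

vertical leg: A = 28 × 150 = 4200.00, centroid at (14.00, 75.00).
horizontal leg: A = 170 × 14 = 2380.00, centroid at (113.00, 7.00).
gusset: A = ½·20·32 = 320.00, centroid at (34.67, 24.67).
ΣA = 6900.00 mm²
ΣAX̄ = (4200.00)(14.00) + (2380.00)(113.00) + (320.00)(34.67) = 338833.33 mm³
ΣAȲ = (4200.00)(75.00) + (2380.00)(7.00) + (320.00)(24.67) = 339553.33 mm³
X̄ = 338833.33 / 6900.00 = 49.11 mm
Ȳ = 339553.33 / 6900.00 = 49.21 mm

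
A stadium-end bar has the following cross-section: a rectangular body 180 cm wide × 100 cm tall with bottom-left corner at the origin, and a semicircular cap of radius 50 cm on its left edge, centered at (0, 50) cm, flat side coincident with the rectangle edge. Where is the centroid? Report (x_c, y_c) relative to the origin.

rectangular body: A = 180 × 100 = 18000.00, centroid at (90.00, 50.00).
semicircular end: A = ½π·50² = 3926.99, centroid at (-21.22, 50.00).
ΣA = 21926.99 cm², ΣAx_c = 1536666.67 cm³, ΣAy_c = 1096349.54 cm³.
x_c = 1536666.67/21926.99 = 70.08 cm; y_c = 1096349.54/21926.99 = 50.00 cm.

x_c = 70.08 cm, y_c = 50.00 cm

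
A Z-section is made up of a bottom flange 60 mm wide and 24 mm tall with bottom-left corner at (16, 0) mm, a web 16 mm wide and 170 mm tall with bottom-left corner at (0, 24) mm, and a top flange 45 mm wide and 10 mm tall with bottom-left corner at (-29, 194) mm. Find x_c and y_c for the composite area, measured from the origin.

bottom flange: A = 60 × 24 = 1440.00, centroid at (46.00, 12.00).
web: A = 16 × 170 = 2720.00, centroid at (8.00, 109.00).
top flange: A = 45 × 10 = 450.00, centroid at (-6.50, 199.00).
ΣA = 4610.00 mm², ΣAx_c = 85075.00 mm³, ΣAy_c = 403310.00 mm³.
x_c = 85075.00/4610.00 = 18.45 mm; y_c = 403310.00/4610.00 = 87.49 mm.

x_c = 18.45 mm, y_c = 87.49 mm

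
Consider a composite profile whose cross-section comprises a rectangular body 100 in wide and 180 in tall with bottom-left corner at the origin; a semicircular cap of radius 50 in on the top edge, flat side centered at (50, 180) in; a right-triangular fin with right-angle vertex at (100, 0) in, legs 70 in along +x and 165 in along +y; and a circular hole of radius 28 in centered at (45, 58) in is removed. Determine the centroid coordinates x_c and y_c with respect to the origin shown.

rectangular body: A = 100 × 180 = 18000.00, centroid at (50.00, 90.00).
semicircular top: A = ½π·50² = 3926.99, centroid at (50.00, 201.22).
triangular fin: A = ½·70·165 = 5775.00, centroid at (123.33, 55.00).
hole: A = −π·28² = -2463.01, centroid at (45.00, 58.00).
ΣA = 25238.98 in², ΣAx_c = 1697764.15 in³, ΣAy_c = 2584962.18 in³.
x_c = 1697764.15/25238.98 = 67.27 in; y_c = 2584962.18/25238.98 = 102.42 in.

x_c = 67.27 in, y_c = 102.42 in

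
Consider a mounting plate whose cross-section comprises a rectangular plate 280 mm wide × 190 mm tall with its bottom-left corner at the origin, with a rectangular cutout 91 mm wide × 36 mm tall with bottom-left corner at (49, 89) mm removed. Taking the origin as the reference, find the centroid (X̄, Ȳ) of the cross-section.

X̄ = 142.99 mm, Ȳ = 94.21 mm

plate: A = 280 × 190 = 53200.00, centroid at (140.00, 95.00).
hole: A = −(91 × 36) = -3276.00, centroid at (94.50, 107.00).
ΣA = 49924.00 mm²
ΣAX̄ = (53200.00)(140.00) + (-3276.00)(94.50) = 7138418.00 mm³
ΣAȲ = (53200.00)(95.00) + (-3276.00)(107.00) = 4703468.00 mm³
X̄ = 7138418.00 / 49924.00 = 142.99 mm
Ȳ = 4703468.00 / 49924.00 = 94.21 mm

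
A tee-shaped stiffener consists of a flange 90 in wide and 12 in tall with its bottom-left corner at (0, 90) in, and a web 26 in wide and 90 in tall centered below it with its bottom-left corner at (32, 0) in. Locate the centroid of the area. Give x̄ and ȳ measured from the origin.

x̄ = 45.00 in, ȳ = 61.11 in

web: A = 26 × 90 = 2340.00, centroid at (45.00, 45.00).
flange: A = 90 × 12 = 1080.00, centroid at (45.00, 96.00).
ΣA = 3420.00 in², ΣAx̄ = 153900.00 in³, ΣAȳ = 208980.00 in³.
x̄ = 153900.00/3420.00 = 45.00 in; ȳ = 208980.00/3420.00 = 61.11 in.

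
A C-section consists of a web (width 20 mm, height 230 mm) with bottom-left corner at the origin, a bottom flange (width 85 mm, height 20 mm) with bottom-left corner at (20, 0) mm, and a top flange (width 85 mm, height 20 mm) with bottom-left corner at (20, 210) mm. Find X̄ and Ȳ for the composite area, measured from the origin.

X̄ = 32.31 mm, Ȳ = 115.00 mm

web: A = 20 × 230 = 4600.00, centroid at (10.00, 115.00).
bottom flange: A = 85 × 20 = 1700.00, centroid at (62.50, 10.00).
top flange: A = 85 × 20 = 1700.00, centroid at (62.50, 220.00).
ΣA = 8000.00 mm²
ΣAX̄ = (4600.00)(10.00) + (1700.00)(62.50) + (1700.00)(62.50) = 258500.00 mm³
ΣAȲ = (4600.00)(115.00) + (1700.00)(10.00) + (1700.00)(220.00) = 920000.00 mm³
X̄ = 258500.00 / 8000.00 = 32.31 mm
Ȳ = 920000.00 / 8000.00 = 115.00 mm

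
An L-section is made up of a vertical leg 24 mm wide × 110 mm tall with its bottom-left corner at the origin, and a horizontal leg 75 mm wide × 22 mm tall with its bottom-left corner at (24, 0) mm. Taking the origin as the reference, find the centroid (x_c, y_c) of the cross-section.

Part | A | x̄ᵢ | ȳᵢ | A·x̄ᵢ | A·ȳᵢ
vertical leg | 2640.00 | 12.00 | 55.00 | 31680.00 | 145200.00
horizontal leg | 1650.00 | 61.50 | 11.00 | 101475.00 | 18150.00
Σ | 4290.00 |  |  | 133155.00 | 163350.00
x_c = 133155.00 / 4290.00 = 31.04 mm
y_c = 163350.00 / 4290.00 = 38.08 mm

x_c = 31.04 mm, y_c = 38.08 mm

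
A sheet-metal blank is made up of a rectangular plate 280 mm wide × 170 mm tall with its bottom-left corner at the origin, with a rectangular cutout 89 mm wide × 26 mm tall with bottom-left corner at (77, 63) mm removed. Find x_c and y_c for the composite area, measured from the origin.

plate: A = 280 × 170 = 47600.00, centroid at (140.00, 85.00).
hole: A = −(89 × 26) = -2314.00, centroid at (121.50, 76.00).
ΣA = 45286.00 mm²
ΣAx_c = (47600.00)(140.00) + (-2314.00)(121.50) = 6382849.00 mm³
ΣAy_c = (47600.00)(85.00) + (-2314.00)(76.00) = 3870136.00 mm³
x_c = 6382849.00 / 45286.00 = 140.95 mm
y_c = 3870136.00 / 45286.00 = 85.46 mm

x_c = 140.95 mm, y_c = 85.46 mm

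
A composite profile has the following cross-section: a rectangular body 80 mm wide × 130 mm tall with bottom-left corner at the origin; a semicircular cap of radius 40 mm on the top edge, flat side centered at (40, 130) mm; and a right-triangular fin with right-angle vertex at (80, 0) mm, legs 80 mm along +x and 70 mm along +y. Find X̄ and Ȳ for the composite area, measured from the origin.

rectangular body: A = 80 × 130 = 10400.00, centroid at (40.00, 65.00).
semicircular top: A = ½π·40² = 2513.27, centroid at (40.00, 146.98).
triangular fin: A = ½·80·70 = 2800.00, centroid at (106.67, 23.33).
ΣA = 15713.27 mm²
ΣAX̄ = (10400.00)(40.00) + (2513.27)(40.00) + (2800.00)(106.67) = 815197.63 mm³
ΣAȲ = (10400.00)(65.00) + (2513.27)(146.98) + (2800.00)(23.33) = 1110725.64 mm³
X̄ = 815197.63 / 15713.27 = 51.88 mm
Ȳ = 1110725.64 / 15713.27 = 70.69 mm

X̄ = 51.88 mm, Ȳ = 70.69 mm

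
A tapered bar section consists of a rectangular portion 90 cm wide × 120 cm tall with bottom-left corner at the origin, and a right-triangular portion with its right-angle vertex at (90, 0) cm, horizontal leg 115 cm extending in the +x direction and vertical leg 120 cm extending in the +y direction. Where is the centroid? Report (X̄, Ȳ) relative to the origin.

Part | A | x̄ᵢ | ȳᵢ | A·x̄ᵢ | A·ȳᵢ
rectangular portion | 10800.00 | 45.00 | 60.00 | 486000.00 | 648000.00
triangular portion | 6900.00 | 128.33 | 40.00 | 885500.00 | 276000.00
Σ | 17700.00 |  |  | 1371500.00 | 924000.00
X̄ = 1371500.00 / 17700.00 = 77.49 cm
Ȳ = 924000.00 / 17700.00 = 52.20 cm

X̄ = 77.49 cm, Ȳ = 52.20 cm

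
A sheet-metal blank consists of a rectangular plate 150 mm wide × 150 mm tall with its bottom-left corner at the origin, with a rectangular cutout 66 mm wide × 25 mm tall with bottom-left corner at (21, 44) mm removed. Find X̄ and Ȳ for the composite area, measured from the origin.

Part | A | x̄ᵢ | ȳᵢ | A·x̄ᵢ | A·ȳᵢ
plate | 22500.00 | 75.00 | 75.00 | 1687500.00 | 1687500.00
hole | -1650.00 | 54.00 | 56.50 | -89100.00 | -93225.00
Σ | 20850.00 |  |  | 1598400.00 | 1594275.00
X̄ = 1598400.00 / 20850.00 = 76.66 mm
Ȳ = 1594275.00 / 20850.00 = 76.46 mm

X̄ = 76.66 mm, Ȳ = 76.46 mm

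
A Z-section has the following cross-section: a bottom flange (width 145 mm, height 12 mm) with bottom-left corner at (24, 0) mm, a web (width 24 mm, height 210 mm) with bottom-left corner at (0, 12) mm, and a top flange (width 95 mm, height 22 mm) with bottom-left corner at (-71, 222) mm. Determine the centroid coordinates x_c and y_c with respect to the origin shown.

Part | A | x̄ᵢ | ȳᵢ | A·x̄ᵢ | A·ȳᵢ
bottom flange | 1740.00 | 96.50 | 6.00 | 167910.00 | 10440.00
web | 5040.00 | 12.00 | 117.00 | 60480.00 | 589680.00
top flange | 2090.00 | -23.50 | 233.00 | -49115.00 | 486970.00
Σ | 8870.00 |  |  | 179275.00 | 1087090.00
x_c = 179275.00 / 8870.00 = 20.21 mm
y_c = 1087090.00 / 8870.00 = 122.56 mm

x_c = 20.21 mm, y_c = 122.56 mm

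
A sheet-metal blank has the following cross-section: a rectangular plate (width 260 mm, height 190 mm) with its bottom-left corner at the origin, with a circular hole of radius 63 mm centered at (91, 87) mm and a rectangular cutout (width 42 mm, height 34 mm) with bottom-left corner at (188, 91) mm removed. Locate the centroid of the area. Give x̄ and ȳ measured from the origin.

x̄ = 140.52 mm, ȳ = 97.29 mm

Part | A | x̄ᵢ | ȳᵢ | A·x̄ᵢ | A·ȳᵢ
plate | 49400.00 | 130.00 | 95.00 | 6422000.00 | 4693000.00
hole 1 | -12468.98 | 91.00 | 87.00 | -1134677.29 | -1084801.37
hole 2 | -1428.00 | 209.00 | 108.00 | -298452.00 | -154224.00
Σ | 35503.02 |  |  | 4988870.71 | 3453974.63
x̄ = 4988870.71 / 35503.02 = 140.52 mm
ȳ = 3453974.63 / 35503.02 = 97.29 mm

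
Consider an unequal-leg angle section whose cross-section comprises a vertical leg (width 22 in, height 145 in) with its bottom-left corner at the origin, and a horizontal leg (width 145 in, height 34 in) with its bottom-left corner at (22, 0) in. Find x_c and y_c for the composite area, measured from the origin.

x_c = 61.70 in, y_c = 38.80 in

vertical leg: A = 22 × 145 = 3190.00, centroid at (11.00, 72.50).
horizontal leg: A = 145 × 34 = 4930.00, centroid at (94.50, 17.00).
ΣA = 8120.00 in²
ΣAx_c = (3190.00)(11.00) + (4930.00)(94.50) = 500975.00 in³
ΣAy_c = (3190.00)(72.50) + (4930.00)(17.00) = 315085.00 in³
x_c = 500975.00 / 8120.00 = 61.70 in
y_c = 315085.00 / 8120.00 = 38.80 in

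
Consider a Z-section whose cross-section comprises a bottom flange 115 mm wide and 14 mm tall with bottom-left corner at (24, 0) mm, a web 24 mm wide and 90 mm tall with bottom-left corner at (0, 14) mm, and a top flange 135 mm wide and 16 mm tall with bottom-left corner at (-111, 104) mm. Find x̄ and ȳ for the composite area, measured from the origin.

Part | A | x̄ᵢ | ȳᵢ | A·x̄ᵢ | A·ȳᵢ
bottom flange | 1610.00 | 81.50 | 7.00 | 131215.00 | 11270.00
web | 2160.00 | 12.00 | 59.00 | 25920.00 | 127440.00
top flange | 2160.00 | -43.50 | 112.00 | -93960.00 | 241920.00
Σ | 5930.00 |  |  | 63175.00 | 380630.00
x̄ = 63175.00 / 5930.00 = 10.65 mm
ȳ = 380630.00 / 5930.00 = 64.19 mm

x̄ = 10.65 mm, ȳ = 64.19 mm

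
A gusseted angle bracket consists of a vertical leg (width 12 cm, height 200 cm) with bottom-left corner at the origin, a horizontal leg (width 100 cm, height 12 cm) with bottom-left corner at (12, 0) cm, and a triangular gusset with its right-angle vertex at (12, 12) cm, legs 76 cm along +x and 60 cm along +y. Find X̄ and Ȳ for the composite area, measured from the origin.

vertical leg: A = 12 × 200 = 2400.00, centroid at (6.00, 100.00).
horizontal leg: A = 100 × 12 = 1200.00, centroid at (62.00, 6.00).
gusset: A = ½·76·60 = 2280.00, centroid at (37.33, 32.00).
ΣA = 5880.00 cm²
ΣAX̄ = (2400.00)(6.00) + (1200.00)(62.00) + (2280.00)(37.33) = 173920.00 cm³
ΣAȲ = (2400.00)(100.00) + (1200.00)(6.00) + (2280.00)(32.00) = 320160.00 cm³
X̄ = 173920.00 / 5880.00 = 29.58 cm
Ȳ = 320160.00 / 5880.00 = 54.45 cm

X̄ = 29.58 cm, Ȳ = 54.45 cm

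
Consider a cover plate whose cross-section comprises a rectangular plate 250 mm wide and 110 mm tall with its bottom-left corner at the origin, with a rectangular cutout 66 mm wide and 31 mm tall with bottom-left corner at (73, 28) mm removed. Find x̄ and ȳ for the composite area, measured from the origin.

x̄ = 126.53 mm, ȳ = 55.92 mm

plate: A = 250 × 110 = 27500.00, centroid at (125.00, 55.00).
hole: A = −(66 × 31) = -2046.00, centroid at (106.00, 43.50).
ΣA = 25454.00 mm²
ΣAx̄ = (27500.00)(125.00) + (-2046.00)(106.00) = 3220624.00 mm³
ΣAȳ = (27500.00)(55.00) + (-2046.00)(43.50) = 1423499.00 mm³
x̄ = 3220624.00 / 25454.00 = 126.53 mm
ȳ = 1423499.00 / 25454.00 = 55.92 mm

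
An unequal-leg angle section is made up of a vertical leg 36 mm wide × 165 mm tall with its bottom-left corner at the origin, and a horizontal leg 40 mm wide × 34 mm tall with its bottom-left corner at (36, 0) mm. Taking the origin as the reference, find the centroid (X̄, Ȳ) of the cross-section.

vertical leg: A = 36 × 165 = 5940.00, centroid at (18.00, 82.50).
horizontal leg: A = 40 × 34 = 1360.00, centroid at (56.00, 17.00).
ΣA = 7300.00 mm²
ΣAX̄ = (5940.00)(18.00) + (1360.00)(56.00) = 183080.00 mm³
ΣAȲ = (5940.00)(82.50) + (1360.00)(17.00) = 513170.00 mm³
X̄ = 183080.00 / 7300.00 = 25.08 mm
Ȳ = 513170.00 / 7300.00 = 70.30 mm

X̄ = 25.08 mm, Ȳ = 70.30 mm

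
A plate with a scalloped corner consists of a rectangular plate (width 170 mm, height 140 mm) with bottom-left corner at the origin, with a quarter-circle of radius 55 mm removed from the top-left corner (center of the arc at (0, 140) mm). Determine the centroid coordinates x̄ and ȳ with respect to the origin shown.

plate: A = 170 × 140 = 23800.00, centroid at (85.00, 70.00).
removed quarter-circle: A = −¼π·55² = -2375.83, centroid at (23.34, 116.66).
ΣA = 21424.17 mm²
ΣAx̄ = (23800.00)(85.00) + (-2375.83)(23.34) = 1967541.67 mm³
ΣAȳ = (23800.00)(70.00) + (-2375.83)(116.66) = 1388842.21 mm³
x̄ = 1967541.67 / 21424.17 = 91.84 mm
ȳ = 1388842.21 / 21424.17 = 64.83 mm

x̄ = 91.84 mm, ȳ = 64.83 mm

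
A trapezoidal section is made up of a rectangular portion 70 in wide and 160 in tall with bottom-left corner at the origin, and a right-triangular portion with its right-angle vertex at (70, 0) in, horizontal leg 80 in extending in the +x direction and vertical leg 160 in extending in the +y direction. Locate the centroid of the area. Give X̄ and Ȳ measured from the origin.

X̄ = 57.42 in, Ȳ = 70.30 in

rectangular portion: A = 70 × 160 = 11200.00, centroid at (35.00, 80.00).
triangular portion: A = ½·80·160 = 6400.00, centroid at (96.67, 53.33).
ΣA = 17600.00 in², ΣAX̄ = 1010666.67 in³, ΣAȲ = 1237333.33 in³.
X̄ = 1010666.67/17600.00 = 57.42 in; Ȳ = 1237333.33/17600.00 = 70.30 in.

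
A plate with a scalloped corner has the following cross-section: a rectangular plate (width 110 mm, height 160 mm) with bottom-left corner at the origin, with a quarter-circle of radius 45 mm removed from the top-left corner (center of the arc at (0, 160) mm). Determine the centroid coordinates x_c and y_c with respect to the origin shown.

plate: A = 110 × 160 = 17600.00, centroid at (55.00, 80.00).
removed quarter-circle: A = −¼π·45² = -1590.43, centroid at (19.10, 140.90).
ΣA = 16009.57 mm², ΣAx_c = 937625.00 mm³, ΣAy_c = 1183906.00 mm³.
x_c = 937625.00/16009.57 = 58.57 mm; y_c = 1183906.00/16009.57 = 73.95 mm.

x_c = 58.57 mm, y_c = 73.95 mm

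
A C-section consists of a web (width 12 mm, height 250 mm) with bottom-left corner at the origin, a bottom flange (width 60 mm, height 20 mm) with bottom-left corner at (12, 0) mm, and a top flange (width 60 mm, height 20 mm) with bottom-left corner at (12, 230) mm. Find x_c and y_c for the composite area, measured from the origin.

Part | A | x̄ᵢ | ȳᵢ | A·x̄ᵢ | A·ȳᵢ
web | 3000.00 | 6.00 | 125.00 | 18000.00 | 375000.00
bottom flange | 1200.00 | 42.00 | 10.00 | 50400.00 | 12000.00
top flange | 1200.00 | 42.00 | 240.00 | 50400.00 | 288000.00
Σ | 5400.00 |  |  | 118800.00 | 675000.00
x_c = 118800.00 / 5400.00 = 22.00 mm
y_c = 675000.00 / 5400.00 = 125.00 mm

x_c = 22.00 mm, y_c = 125.00 mm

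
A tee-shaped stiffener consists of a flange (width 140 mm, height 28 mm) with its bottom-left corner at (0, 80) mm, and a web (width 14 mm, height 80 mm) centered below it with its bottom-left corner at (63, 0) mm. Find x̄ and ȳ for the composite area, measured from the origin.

x̄ = 70.00 mm, ȳ = 82.00 mm

web: A = 14 × 80 = 1120.00, centroid at (70.00, 40.00).
flange: A = 140 × 28 = 3920.00, centroid at (70.00, 94.00).
ΣA = 5040.00 mm²
ΣAx̄ = (1120.00)(70.00) + (3920.00)(70.00) = 352800.00 mm³
ΣAȳ = (1120.00)(40.00) + (3920.00)(94.00) = 413280.00 mm³
x̄ = 352800.00 / 5040.00 = 70.00 mm
ȳ = 413280.00 / 5040.00 = 82.00 mm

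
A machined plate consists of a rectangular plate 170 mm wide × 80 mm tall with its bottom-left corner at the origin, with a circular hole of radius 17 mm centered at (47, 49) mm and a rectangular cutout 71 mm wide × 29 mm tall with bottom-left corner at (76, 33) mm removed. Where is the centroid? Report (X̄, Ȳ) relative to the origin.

plate: A = 170 × 80 = 13600.00, centroid at (85.00, 40.00).
hole 1: A = −π·17² = -907.92, centroid at (47.00, 49.00).
hole 2: A = −(71 × 29) = -2059.00, centroid at (111.50, 47.50).
ΣA = 10633.08 mm²
ΣAX̄ = (13600.00)(85.00) + (-907.92)(47.00) + (-2059.00)(111.50) = 883749.25 mm³
ΣAȲ = (13600.00)(40.00) + (-907.92)(49.00) + (-2059.00)(47.50) = 401709.41 mm³
X̄ = 883749.25 / 10633.08 = 83.11 mm
Ȳ = 401709.41 / 10633.08 = 37.78 mm

X̄ = 83.11 mm, Ȳ = 37.78 mm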